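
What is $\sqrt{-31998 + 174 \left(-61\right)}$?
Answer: $2 i \sqrt{10653} \approx 206.43 i$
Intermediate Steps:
$\sqrt{-31998 + 174 \left(-61\right)} = \sqrt{-31998 - 10614} = \sqrt{-42612} = 2 i \sqrt{10653}$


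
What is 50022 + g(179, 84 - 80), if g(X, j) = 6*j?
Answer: 50046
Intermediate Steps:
50022 + g(179, 84 - 80) = 50022 + 6*(84 - 80) = 50022 + 6*4 = 50022 + 24 = 50046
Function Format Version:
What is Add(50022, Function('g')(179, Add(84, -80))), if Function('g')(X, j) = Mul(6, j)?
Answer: 50046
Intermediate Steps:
Add(50022, Function('g')(179, Add(84, -80))) = Add(50022, Mul(6, Add(84, -80))) = Add(50022, Mul(6, 4)) = Add(50022, 24) = 50046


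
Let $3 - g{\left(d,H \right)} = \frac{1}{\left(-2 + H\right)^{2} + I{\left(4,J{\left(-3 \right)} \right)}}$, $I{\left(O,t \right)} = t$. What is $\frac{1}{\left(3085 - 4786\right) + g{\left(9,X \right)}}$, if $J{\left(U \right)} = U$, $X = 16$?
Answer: $- \frac{193}{327715} \approx -0.00058893$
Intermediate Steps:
$g{\left(d,H \right)} = 3 - \frac{1}{-3 + \left(-2 + H\right)^{2}}$ ($g{\left(d,H \right)} = 3 - \frac{1}{\left(-2 + H\right)^{2} - 3} = 3 - \frac{1}{-3 + \left(-2 + H\right)^{2}}$)
$\frac{1}{\left(3085 - 4786\right) + g{\left(9,X \right)}} = \frac{1}{\left(3085 - 4786\right) + \frac{-10 + 3 \left(-2 + 16\right)^{2}}{-3 + \left(-2 + 16\right)^{2}}} = \frac{1}{\left(3085 - 4786\right) + \frac{-10 + 3 \cdot 14^{2}}{-3 + 14^{2}}} = \frac{1}{-1701 + \frac{-10 + 3 \cdot 196}{-3 + 196}} = \frac{1}{-1701 + \frac{-10 + 588}{193}} = \frac{1}{-1701 + \frac{1}{193} \cdot 578} = \frac{1}{-1701 + \frac{578}{193}} = \frac{1}{- \frac{327715}{193}} = - \frac{193}{327715}$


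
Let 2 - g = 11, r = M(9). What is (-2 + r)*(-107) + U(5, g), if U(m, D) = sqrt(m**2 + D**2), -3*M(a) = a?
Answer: 535 + sqrt(106) ≈ 545.30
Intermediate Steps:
M(a) = -a/3
r = -3 (r = -1/3*9 = -3)
g = -9 (g = 2 - 1*11 = 2 - 11 = -9)
U(m, D) = sqrt(D**2 + m**2)
(-2 + r)*(-107) + U(5, g) = (-2 - 3)*(-107) + sqrt((-9)**2 + 5**2) = -5*(-107) + sqrt(81 + 25) = 535 + sqrt(106)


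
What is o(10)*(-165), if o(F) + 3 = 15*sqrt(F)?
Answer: 495 - 2475*sqrt(10) ≈ -7331.6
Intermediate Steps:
o(F) = -3 + 15*sqrt(F)
o(10)*(-165) = (-3 + 15*sqrt(10))*(-165) = 495 - 2475*sqrt(10)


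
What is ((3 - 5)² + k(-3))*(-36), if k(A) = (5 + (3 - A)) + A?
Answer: -432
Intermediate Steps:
k(A) = 8 (k(A) = (8 - A) + A = 8)
((3 - 5)² + k(-3))*(-36) = ((3 - 5)² + 8)*(-36) = ((-2)² + 8)*(-36) = (4 + 8)*(-36) = 12*(-36) = -432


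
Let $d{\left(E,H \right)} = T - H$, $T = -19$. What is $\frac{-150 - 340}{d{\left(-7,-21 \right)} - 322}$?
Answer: $\frac{49}{32} \approx 1.5313$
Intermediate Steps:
$d{\left(E,H \right)} = -19 - H$
$\frac{-150 - 340}{d{\left(-7,-21 \right)} - 322} = \frac{-150 - 340}{\left(-19 - -21\right) - 322} = - \frac{490}{\left(-19 + 21\right) - 322} = - \frac{490}{2 - 322} = - \frac{490}{-320} = \left(-490\right) \left(- \frac{1}{320}\right) = \frac{49}{32}$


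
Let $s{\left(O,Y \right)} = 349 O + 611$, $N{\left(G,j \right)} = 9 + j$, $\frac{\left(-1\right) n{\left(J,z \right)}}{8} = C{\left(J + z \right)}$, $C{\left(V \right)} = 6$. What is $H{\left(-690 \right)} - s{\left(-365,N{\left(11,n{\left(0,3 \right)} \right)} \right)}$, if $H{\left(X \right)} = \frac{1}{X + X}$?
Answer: $\frac{174948119}{1380} \approx 1.2677 \cdot 10^{5}$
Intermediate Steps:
$H{\left(X \right)} = \frac{1}{2 X}$
$n{\left(J,z \right)} = -48$ ($n{\left(J,z \right)} = \left(-8\right) 6 = -48$)
$s{\left(O,Y \right)} = 611 + 349 O$
$H{\left(-690 \right)} - s{\left(-365,N{\left(11,n{\left(0,3 \right)} \right)} \right)} = \frac{1}{2 \left(-690\right)} - \left(611 + 349 \left(-365\right)\right) = \frac{1}{2} \left(- \frac{1}{690}\right) - \left(611 - 127385\right) = - \frac{1}{1380} - -126774 = - \frac{1}{1380} + 126774 = \frac{174948119}{1380}$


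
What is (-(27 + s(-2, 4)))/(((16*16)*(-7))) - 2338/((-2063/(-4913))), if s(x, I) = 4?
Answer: -20583912495/3696896 ≈ -5567.9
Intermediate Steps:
(-(27 + s(-2, 4)))/(((16*16)*(-7))) - 2338/((-2063/(-4913))) = (-(27 + 4))/(((16*16)*(-7))) - 2338/((-2063/(-4913))) = (-1*31)/((256*(-7))) - 2338/((-2063*(-1/4913))) = -31/(-1792) - 2338/2063/4913 = -31*(-1/1792) - 2338*4913/2063 = 31/1792 - 11486594/2063 = -20583912495/3696896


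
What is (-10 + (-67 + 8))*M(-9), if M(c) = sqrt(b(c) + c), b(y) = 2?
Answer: -69*I*sqrt(7) ≈ -182.56*I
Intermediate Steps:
M(c) = sqrt(2 + c)
(-10 + (-67 + 8))*M(-9) = (-10 + (-67 + 8))*sqrt(2 - 9) = (-10 - 59)*sqrt(-7) = -69*I*sqrt(7)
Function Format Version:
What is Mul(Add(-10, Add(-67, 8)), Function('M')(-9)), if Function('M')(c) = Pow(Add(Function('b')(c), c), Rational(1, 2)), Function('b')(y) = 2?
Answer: Mul(-69, I, Pow(7, Rational(1, 2))) ≈ Mul(-182.56, I)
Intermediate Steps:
Function('M')(c) = Pow(Add(2, c), Rational(1, 2))
Mul(Add(-10, Add(-67, 8)), Function('M')(-9)) = Mul(Add(-10, Add(-67, 8)), Pow(Add(2, -9), Rational(1, 2))) = Mul(Add(-10, -59), Pow(-7, Rational(1, 2))) = Mul(-69, Mul(I, Pow(7, Rational(1, 2)))) = Mul(-69, I, Pow(7, Rational(1, 2)))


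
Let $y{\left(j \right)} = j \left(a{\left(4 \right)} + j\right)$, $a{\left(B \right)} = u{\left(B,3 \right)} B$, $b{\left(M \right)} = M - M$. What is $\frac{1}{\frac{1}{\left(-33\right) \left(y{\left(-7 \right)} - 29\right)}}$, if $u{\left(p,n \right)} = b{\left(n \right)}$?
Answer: $-660$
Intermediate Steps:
$b{\left(M \right)} = 0$
$u{\left(p,n \right)} = 0$
$a{\left(B \right)} = 0$ ($a{\left(B \right)} = 0 B = 0$)
$y{\left(j \right)} = j^{2}$ ($y{\left(j \right)} = j \left(0 + j\right) = j j = j^{2}$)
$\frac{1}{\frac{1}{\left(-33\right) \left(y{\left(-7 \right)} - 29\right)}} = \frac{1}{\frac{1}{\left(-33\right) \left(\left(-7\right)^{2} - 29\right)}} = \frac{1}{\frac{1}{\left(-33\right) \left(49 - 29\right)}} = \frac{1}{\frac{1}{\left(-33\right) 20}} = \frac{1}{\frac{1}{-660}} = \frac{1}{- \frac{1}{660}} = -660$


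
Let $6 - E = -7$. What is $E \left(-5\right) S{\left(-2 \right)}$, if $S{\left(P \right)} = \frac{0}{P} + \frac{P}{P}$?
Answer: $-65$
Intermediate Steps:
$E = 13$ ($E = 6 - -7 = 6 + 7 = 13$)
$S{\left(P \right)} = 1$ ($S{\left(P \right)} = 0 + 1 = 1$)
$E \left(-5\right) S{\left(-2 \right)} = 13 \left(-5\right) 1 = \left(-65\right) 1 = -65$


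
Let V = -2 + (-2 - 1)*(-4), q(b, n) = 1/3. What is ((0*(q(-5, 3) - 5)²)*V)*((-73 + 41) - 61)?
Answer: 0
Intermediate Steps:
q(b, n) = ⅓
V = 10 (V = -2 - 3*(-4) = -2 + 12 = 10)
((0*(q(-5, 3) - 5)²)*V)*((-73 + 41) - 61) = ((0*(⅓ - 5)²)*10)*((-73 + 41) - 61) = ((0*(-14/3)²)*10)*(-32 - 61) = ((0*(196/9))*10)*(-93) = (0*10)*(-93) = 0*(-93) = 0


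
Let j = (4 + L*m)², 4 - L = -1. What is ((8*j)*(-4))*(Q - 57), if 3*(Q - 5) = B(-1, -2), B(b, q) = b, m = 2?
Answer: 984704/3 ≈ 3.2823e+5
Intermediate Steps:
L = 5 (L = 4 - 1*(-1) = 4 + 1 = 5)
Q = 14/3 (Q = 5 + (⅓)*(-1) = 5 - ⅓ = 14/3 ≈ 4.6667)
j = 196 (j = (4 + 5*2)² = (4 + 10)² = 14² = 196)
((8*j)*(-4))*(Q - 57) = ((8*196)*(-4))*(14/3 - 57) = (1568*(-4))*(-157/3) = -6272*(-157/3) = 984704/3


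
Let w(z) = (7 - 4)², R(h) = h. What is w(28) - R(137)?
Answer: -128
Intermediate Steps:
w(z) = 9 (w(z) = 3² = 9)
w(28) - R(137) = 9 - 1*137 = 9 - 137 = -128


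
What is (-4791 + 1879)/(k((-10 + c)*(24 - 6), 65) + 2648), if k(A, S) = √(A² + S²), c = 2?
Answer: -7710976/6986943 + 2912*√24961/6986943 ≈ -1.0378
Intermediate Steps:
(-4791 + 1879)/(k((-10 + c)*(24 - 6), 65) + 2648) = (-4791 + 1879)/(√(((-10 + 2)*(24 - 6))² + 65²) + 2648) = -2912/(√((-8*18)² + 4225) + 2648) = -2912/(√((-144)² + 4225) + 2648) = -2912/(√(20736 + 4225) + 2648) = -2912/(√24961 + 2648) = -2912/(2648 + √24961)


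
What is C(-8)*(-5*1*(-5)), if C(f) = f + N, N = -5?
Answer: -325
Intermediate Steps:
C(f) = -5 + f (C(f) = f - 5 = -5 + f)
C(-8)*(-5*1*(-5)) = (-5 - 8)*(-5*1*(-5)) = -(-65)*(-5) = -13*25 = -325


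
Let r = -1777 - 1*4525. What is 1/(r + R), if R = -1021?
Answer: -1/7323 ≈ -0.00013656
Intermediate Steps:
r = -6302 (r = -1777 - 4525 = -6302)
1/(r + R) = 1/(-6302 - 1021) = 1/(-7323) = -1/7323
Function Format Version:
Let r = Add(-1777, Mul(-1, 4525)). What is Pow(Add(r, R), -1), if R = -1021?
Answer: Rational(-1, 7323) ≈ -0.00013656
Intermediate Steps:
r = -6302 (r = Add(-1777, -4525) = -6302)
Pow(Add(r, R), -1) = Pow(Add(-6302, -1021), -1) = Pow(-7323, -1) = Rational(-1, 7323)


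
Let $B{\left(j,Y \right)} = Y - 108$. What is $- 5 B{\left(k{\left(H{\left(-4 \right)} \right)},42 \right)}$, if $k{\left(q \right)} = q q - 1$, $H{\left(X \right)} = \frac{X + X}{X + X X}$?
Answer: $330$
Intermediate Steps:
$H{\left(X \right)} = \frac{2 X}{X + X^{2}}$
$k{\left(q \right)} = -1 + q^{2}$ ($k{\left(q \right)} = q^{2} - 1 = -1 + q^{2}$)
$B{\left(j,Y \right)} = -108 + Y$
$- 5 B{\left(k{\left(H{\left(-4 \right)} \right)},42 \right)} = - 5 \left(-108 + 42\right) = \left(-5\right) \left(-66\right) = 330$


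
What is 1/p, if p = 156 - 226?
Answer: -1/70 ≈ -0.014286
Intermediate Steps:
p = -70
1/p = 1/(-70) = -1/70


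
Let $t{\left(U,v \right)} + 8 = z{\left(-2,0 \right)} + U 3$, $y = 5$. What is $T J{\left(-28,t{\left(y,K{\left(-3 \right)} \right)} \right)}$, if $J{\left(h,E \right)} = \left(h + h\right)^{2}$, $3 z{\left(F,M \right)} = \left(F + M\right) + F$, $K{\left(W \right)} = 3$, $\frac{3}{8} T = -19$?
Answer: $- \frac{476672}{3} \approx -1.5889 \cdot 10^{5}$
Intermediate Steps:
$T = - \frac{152}{3}$ ($T = \frac{8}{3} \left(-19\right) = - \frac{152}{3} \approx -50.667$)
$z{\left(F,M \right)} = \frac{M}{3} + \frac{2 F}{3}$ ($z{\left(F,M \right)} = \frac{\left(F + M\right) + F}{3} = \frac{M + 2 F}{3} = \frac{M}{3} + \frac{2 F}{3}$)
$t{\left(U,v \right)} = - \frac{28}{3} + 3 U$ ($t{\left(U,v \right)} = -8 + \left(\left(\frac{1}{3} \cdot 0 + \frac{2}{3} \left(-2\right)\right) + U 3\right) = -8 + \left(\left(0 - \frac{4}{3}\right) + 3 U\right) = -8 + \left(- \frac{4}{3} + 3 U\right) = - \frac{28}{3} + 3 U$)
$J{\left(h,E \right)} = 4 h^{2}$ ($J{\left(h,E \right)} = \left(2 h\right)^{2} = 4 h^{2}$)
$T J{\left(-28,t{\left(y,K{\left(-3 \right)} \right)} \right)} = - \frac{152 \cdot 4 \left(-28\right)^{2}}{3} = - \frac{152 \cdot 4 \cdot 784}{3} = \left(- \frac{152}{3}\right) 3136 = - \frac{476672}{3}$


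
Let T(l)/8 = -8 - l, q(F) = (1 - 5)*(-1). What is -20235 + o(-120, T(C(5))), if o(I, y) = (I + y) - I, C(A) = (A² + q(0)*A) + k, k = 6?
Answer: -20707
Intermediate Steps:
q(F) = 4 (q(F) = -4*(-1) = 4)
C(A) = 6 + A² + 4*A (C(A) = (A² + 4*A) + 6 = 6 + A² + 4*A)
T(l) = -64 - 8*l (T(l) = 8*(-8 - l) = -64 - 8*l)
o(I, y) = y
-20235 + o(-120, T(C(5))) = -20235 + (-64 - 8*(6 + 5² + 4*5)) = -20235 + (-64 - 8*(6 + 25 + 20)) = -20235 + (-64 - 8*51) = -20235 + (-64 - 408) = -20235 - 472 = -20707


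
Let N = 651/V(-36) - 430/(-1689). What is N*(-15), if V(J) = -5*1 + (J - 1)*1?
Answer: 257495/1126 ≈ 228.68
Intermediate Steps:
V(J) = -6 + J (V(J) = -5 + (-1 + J)*1 = -5 + (-1 + J) = -6 + J)
N = -51499/3378 (N = 651/(-6 - 36) - 430/(-1689) = 651/(-42) - 430*(-1/1689) = 651*(-1/42) + 430/1689 = -31/2 + 430/1689 = -51499/3378 ≈ -15.245)
N*(-15) = -51499/3378*(-15) = 257495/1126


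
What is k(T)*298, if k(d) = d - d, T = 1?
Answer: 0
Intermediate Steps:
k(d) = 0
k(T)*298 = 0*298 = 0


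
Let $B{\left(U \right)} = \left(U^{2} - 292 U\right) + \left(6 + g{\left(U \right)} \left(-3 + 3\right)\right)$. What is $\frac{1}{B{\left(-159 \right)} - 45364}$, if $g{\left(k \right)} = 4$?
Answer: $\frac{1}{26351} \approx 3.7949 \cdot 10^{-5}$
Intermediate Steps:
$B{\left(U \right)} = 6 + U^{2} - 292 U$ ($B{\left(U \right)} = \left(U^{2} - 292 U\right) + \left(6 + 4 \left(-3 + 3\right)\right) = \left(U^{2} - 292 U\right) + \left(6 + 4 \cdot 0\right) = \left(U^{2} - 292 U\right) + \left(6 + 0\right) = \left(U^{2} - 292 U\right) + 6 = 6 + U^{2} - 292 U$)
$\frac{1}{B{\left(-159 \right)} - 45364} = \frac{1}{\left(6 + \left(-159\right)^{2} - -46428\right) - 45364} = \frac{1}{\left(6 + 25281 + 46428\right) - 45364} = \frac{1}{71715 - 45364} = \frac{1}{26351}$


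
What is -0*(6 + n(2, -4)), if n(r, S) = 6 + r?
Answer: 0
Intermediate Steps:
-0*(6 + n(2, -4)) = -0*(6 + (6 + 2)) = -0*(6 + 8) = -0*14 = -220*0 = 0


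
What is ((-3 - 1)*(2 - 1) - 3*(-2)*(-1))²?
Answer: 100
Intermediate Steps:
((-3 - 1)*(2 - 1) - 3*(-2)*(-1))² = (-4*1 + 6*(-1))² = (-4 - 6)² = (-10)² = 100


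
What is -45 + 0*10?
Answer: -45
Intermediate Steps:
-45 + 0*10 = -45 + 0 = -45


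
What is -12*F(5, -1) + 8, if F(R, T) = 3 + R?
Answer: -88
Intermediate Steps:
-12*F(5, -1) + 8 = -12*(3 + 5) + 8 = -12*8 + 8 = -96 + 8 = -88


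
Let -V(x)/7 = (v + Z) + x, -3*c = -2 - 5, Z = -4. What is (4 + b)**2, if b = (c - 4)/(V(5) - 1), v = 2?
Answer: 72361/4356 ≈ 16.612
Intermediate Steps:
c = 7/3 (c = -(-2 - 5)/3 = -1/3*(-7) = 7/3 ≈ 2.3333)
V(x) = 14 - 7*x (V(x) = -7*((2 - 4) + x) = -7*(-2 + x) = 14 - 7*x)
b = 5/66 (b = (7/3 - 4)/((14 - 7*5) - 1) = -5/(3*((14 - 35) - 1)) = -5/(3*(-21 - 1)) = -5/3/(-22) = -5/3*(-1/22) = 5/66 ≈ 0.075758)
(4 + b)**2 = (4 + 5/66)**2 = (269/66)**2 = 72361/4356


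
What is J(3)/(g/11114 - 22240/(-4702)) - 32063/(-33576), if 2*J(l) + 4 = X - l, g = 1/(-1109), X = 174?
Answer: 28544843350961981/1533961359534648 ≈ 18.609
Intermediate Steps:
g = -1/1109 ≈ -0.00090171
J(l) = 85 - l/2 (J(l) = -2 + (174 - l)/2 = -2 + (87 - l/2) = 85 - l/2)
J(3)/(g/11114 - 22240/(-4702)) - 32063/(-33576) = (85 - ½*3)/(-1/1109/11114 - 22240/(-4702)) - 32063/(-33576) = (85 - 3/2)/(-1/1109*1/11114 - 22240*(-1/4702)) - 32063*(-1/33576) = 167/(2*(-1/12325426 + 11120/2351)) + 32063/33576 = 167/(2*(137058734769/28977076526)) + 32063/33576 = (167/2)*(28977076526/137058734769) + 32063/33576 = 2419585889921/137058734769 + 32063/33576 = 28544843350961981/1533961359534648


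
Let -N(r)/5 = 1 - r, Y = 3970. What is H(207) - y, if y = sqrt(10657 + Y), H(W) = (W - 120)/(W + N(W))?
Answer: 87/1237 - sqrt(14627) ≈ -120.87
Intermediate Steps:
N(r) = -5 + 5*r (N(r) = -5*(1 - r) = -5 + 5*r)
H(W) = (-120 + W)/(-5 + 6*W) (H(W) = (W - 120)/(W + (-5 + 5*W)) = (-120 + W)/(-5 + 6*W))
y = sqrt(14627) (y = sqrt(10657 + 3970) = sqrt(14627) ≈ 120.94)
H(207) - y = (-120 + 207)/(-5 + 6*207) - sqrt(14627) = 87/(-5 + 1242) - sqrt(14627) = 87/1237 - sqrt(14627)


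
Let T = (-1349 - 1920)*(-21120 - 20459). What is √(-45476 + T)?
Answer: 5*√5435051 ≈ 11657.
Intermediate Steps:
T = 135921751 (T = -3269*(-41579) = 135921751)
√(-45476 + T) = √(-45476 + 135921751) = √135876275 = 5*√5435051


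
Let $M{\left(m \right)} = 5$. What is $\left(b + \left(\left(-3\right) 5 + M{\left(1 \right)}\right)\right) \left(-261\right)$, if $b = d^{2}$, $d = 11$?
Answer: $-28971$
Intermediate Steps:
$b = 121$ ($b = 11^{2} = 121$)
$\left(b + \left(\left(-3\right) 5 + M{\left(1 \right)}\right)\right) \left(-261\right) = \left(121 + \left(\left(-3\right) 5 + 5\right)\right) \left(-261\right) = \left(121 + \left(-15 + 5\right)\right) \left(-261\right) = \left(121 - 10\right) \left(-261\right) = 111 \left(-261\right) = -28971$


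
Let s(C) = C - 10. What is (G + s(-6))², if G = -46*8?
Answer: 147456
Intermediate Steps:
G = -368
s(C) = -10 + C
(G + s(-6))² = (-368 + (-10 - 6))² = (-368 - 16)² = (-384)² = 147456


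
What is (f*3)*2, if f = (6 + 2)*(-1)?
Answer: -48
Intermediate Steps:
f = -8 (f = 8*(-1) = -8)
(f*3)*2 = -8*3*2 = -24*2 = -48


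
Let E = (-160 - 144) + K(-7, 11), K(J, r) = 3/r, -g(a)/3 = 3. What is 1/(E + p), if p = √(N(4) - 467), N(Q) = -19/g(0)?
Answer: -330759/100966793 - 726*I*√1046/100966793 ≈ -0.0032759 - 0.00023255*I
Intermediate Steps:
g(a) = -9 (g(a) = -3*3 = -9)
N(Q) = 19/9 (N(Q) = -19/(-9) = -19*(-⅑) = 19/9)
E = -3341/11 (E = (-160 - 144) + 3/11 = -304 + 3*(1/11) = -304 + 3/11 = -3341/11 ≈ -303.73)
p = 2*I*√1046/3 (p = √(19/9 - 467) = √(-4184/9) = 2*I*√1046/3 ≈ 21.561*I)
1/(E + p) = 1/(-3341/11 + 2*I*√1046/3)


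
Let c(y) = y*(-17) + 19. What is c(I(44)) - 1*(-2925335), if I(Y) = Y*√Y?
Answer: 2925354 - 1496*√11 ≈ 2.9204e+6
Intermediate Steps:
I(Y) = Y^(3/2)
c(y) = 19 - 17*y (c(y) = -17*y + 19 = 19 - 17*y)
c(I(44)) - 1*(-2925335) = (19 - 1496*√11) - 1*(-2925335) = (19 - 1496*√11) + 2925335 = 2925354 - 1496*√11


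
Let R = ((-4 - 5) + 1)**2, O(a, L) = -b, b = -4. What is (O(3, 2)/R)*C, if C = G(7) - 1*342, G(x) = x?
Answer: -335/16 ≈ -20.938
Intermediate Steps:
O(a, L) = 4 (O(a, L) = -1*(-4) = 4)
R = 64 (R = (-9 + 1)**2 = (-8)**2 = 64)
C = -335 (C = 7 - 1*342 = 7 - 342 = -335)
(O(3, 2)/R)*C = (4/64)*(-335) = (4*(1/64))*(-335) = (1/16)*(-335) = -335/16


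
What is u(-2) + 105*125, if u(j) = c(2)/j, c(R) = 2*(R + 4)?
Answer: 13119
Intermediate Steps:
c(R) = 8 + 2*R (c(R) = 2*(4 + R) = 8 + 2*R)
u(j) = 12/j (u(j) = (8 + 2*2)/j = (8 + 4)/j = 12/j)
u(-2) + 105*125 = 12/(-2) + 105*125 = 12*(-½) + 13125 = -6 + 13125 = 13119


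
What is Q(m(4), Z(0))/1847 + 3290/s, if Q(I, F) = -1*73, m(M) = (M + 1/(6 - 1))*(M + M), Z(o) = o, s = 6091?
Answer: 5631987/11250077 ≈ 0.50062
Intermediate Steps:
m(M) = 2*M*(⅕ + M) (m(M) = (M + 1/5)*(2*M) = (M + ⅕)*(2*M) = (⅕ + M)*(2*M) = 2*M*(⅕ + M))
Q(I, F) = -73
Q(m(4), Z(0))/1847 + 3290/s = -73/1847 + 3290/6091 = 5631987/11250077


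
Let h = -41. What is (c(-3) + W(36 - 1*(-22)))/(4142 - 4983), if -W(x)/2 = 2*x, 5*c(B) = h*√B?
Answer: 8/29 + 41*I*√3/4205 ≈ 0.27586 + 0.016888*I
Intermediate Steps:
c(B) = -41*√B/5 (c(B) = (-41*√B)/5 = -41*√B/5)
W(x) = -4*x
(c(-3) + W(36 - 1*(-22)))/(4142 - 4983) = (-41*I*√3/5 - 4*(36 - 1*(-22)))/(4142 - 4983) = (-41*I*√3/5 - 4*(36 + 22))/(-841) = (-41*I*√3/5 - 4*58)*(-1/841) = (-41*I*√3/5 - 232)*(-1/841) = (-232 - 41*I*√3/5)*(-1/841) = 8/29 + 41*I*√3/4205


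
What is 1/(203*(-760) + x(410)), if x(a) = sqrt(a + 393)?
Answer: -154280/23802317597 - sqrt(803)/23802317597 ≈ -6.4829e-6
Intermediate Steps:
x(a) = sqrt(393 + a)
1/(203*(-760) + x(410)) = 1/(203*(-760) + sqrt(393 + 410)) = 1/(-154280 + sqrt(803))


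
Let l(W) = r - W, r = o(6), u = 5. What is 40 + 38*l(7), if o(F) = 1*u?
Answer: -36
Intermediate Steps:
o(F) = 5 (o(F) = 1*5 = 5)
r = 5
l(W) = 5 - W
40 + 38*l(7) = 40 + 38*(5 - 1*7) = 40 + 38*(5 - 7) = 40 + 38*(-2) = 40 - 76 = -36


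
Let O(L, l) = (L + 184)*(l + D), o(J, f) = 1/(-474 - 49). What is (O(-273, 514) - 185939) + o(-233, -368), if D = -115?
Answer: -115818351/523 ≈ -2.2145e+5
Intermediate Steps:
o(J, f) = -1/523 (o(J, f) = 1/(-523) = -1/523)
O(L, l) = (-115 + l)*(184 + L) (O(L, l) = (L + 184)*(l - 115) = (184 + L)*(-115 + l) = (-115 + l)*(184 + L))
(O(-273, 514) - 185939) + o(-233, -368) = ((-21160 - 115*(-273) + 184*514 - 273*514) - 185939) - 1/523 = ((-21160 + 31395 + 94576 - 140322) - 185939) - 1/523 = (-35511 - 185939) - 1/523 = -221450 - 1/523 = -115818351/523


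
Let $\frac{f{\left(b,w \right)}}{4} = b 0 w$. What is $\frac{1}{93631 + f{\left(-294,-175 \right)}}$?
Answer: $\frac{1}{93631} \approx 1.068 \cdot 10^{-5}$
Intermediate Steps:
$f{\left(b,w \right)} = 0$ ($f{\left(b,w \right)} = 4 b 0 w = 4 b 0 = 4 \cdot 0 = 0$)
$\frac{1}{93631 + f{\left(-294,-175 \right)}} = \frac{1}{93631 + 0} = \frac{1}{93631}$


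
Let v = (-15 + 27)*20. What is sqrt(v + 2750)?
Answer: sqrt(2990) ≈ 54.681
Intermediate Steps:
v = 240 (v = 12*20 = 240)
sqrt(v + 2750) = sqrt(240 + 2750) = sqrt(2990)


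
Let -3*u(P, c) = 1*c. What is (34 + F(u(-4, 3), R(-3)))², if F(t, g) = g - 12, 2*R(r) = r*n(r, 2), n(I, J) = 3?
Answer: 1225/4 ≈ 306.25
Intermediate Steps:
u(P, c) = -c/3
R(r) = 3*r/2 (R(r) = (r*3)/2 = (3*r)/2 = 3*r/2)
F(t, g) = -12 + g
(34 + F(u(-4, 3), R(-3)))² = (34 + (-12 + (3/2)*(-3)))² = (34 + (-12 - 9/2))² = (34 - 33/2)² = (35/2)² = 1225/4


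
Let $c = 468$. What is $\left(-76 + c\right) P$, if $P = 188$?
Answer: $73696$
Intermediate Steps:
$\left(-76 + c\right) P = \left(-76 + 468\right) 188 = 392 \cdot 188 = 73696$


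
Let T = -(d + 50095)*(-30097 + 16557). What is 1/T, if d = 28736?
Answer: 1/1067371740 ≈ 9.3688e-10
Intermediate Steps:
T = 1067371740 (T = -(28736 + 50095)*(-30097 + 16557) = -78831*(-13540) = -1*(-1067371740) = 1067371740)
1/T = 1/1067371740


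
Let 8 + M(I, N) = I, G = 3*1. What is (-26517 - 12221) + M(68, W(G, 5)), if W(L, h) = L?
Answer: -38678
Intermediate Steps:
G = 3
M(I, N) = -8 + I
(-26517 - 12221) + M(68, W(G, 5)) = (-26517 - 12221) + (-8 + 68) = -38738 + 60 = -38678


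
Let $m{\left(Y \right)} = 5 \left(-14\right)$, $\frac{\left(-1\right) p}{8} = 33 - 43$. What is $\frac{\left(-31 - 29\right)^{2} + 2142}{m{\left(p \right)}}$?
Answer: $- \frac{2871}{35} \approx -82.029$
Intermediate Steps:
$p = 80$ ($p = - 8 \left(33 - 43\right) = \left(-8\right) \left(-10\right) = 80$)
$m{\left(Y \right)} = -70$
$\frac{\left(-31 - 29\right)^{2} + 2142}{m{\left(p \right)}} = \frac{\left(-31 - 29\right)^{2} + 2142}{-70} = \left(\left(-60\right)^{2} + 2142\right) \left(- \frac{1}{70}\right) = \left(3600 + 2142\right) \left(- \frac{1}{70}\right) = 5742 \left(- \frac{1}{70}\right) = - \frac{2871}{35}$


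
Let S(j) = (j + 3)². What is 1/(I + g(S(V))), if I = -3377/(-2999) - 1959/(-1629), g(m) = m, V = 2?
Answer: 1628457/44503483 ≈ 0.036592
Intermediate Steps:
S(j) = (3 + j)²
I = 3792058/1628457 (I = -3377*(-1/2999) - 1959*(-1/1629) = 3377/2999 + 653/543 = 3792058/1628457 ≈ 2.3286)
1/(I + g(S(V))) = 1/(3792058/1628457 + (3 + 2)²) = 1/(3792058/1628457 + 5²) = 1/(3792058/1628457 + 25) = 1/(44503483/1628457) = 1628457/44503483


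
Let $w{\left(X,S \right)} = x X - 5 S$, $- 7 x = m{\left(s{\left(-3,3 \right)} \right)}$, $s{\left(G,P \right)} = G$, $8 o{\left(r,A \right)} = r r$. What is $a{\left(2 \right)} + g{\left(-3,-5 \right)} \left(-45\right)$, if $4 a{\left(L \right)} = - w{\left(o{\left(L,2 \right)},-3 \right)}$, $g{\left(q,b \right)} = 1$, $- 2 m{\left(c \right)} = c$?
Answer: $- \frac{5457}{112} \approx -48.723$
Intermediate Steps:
$o{\left(r,A \right)} = \frac{r^{2}}{8}$ ($o{\left(r,A \right)} = \frac{r r}{8} = \frac{r^{2}}{8}$)
$m{\left(c \right)} = - \frac{c}{2}$
$x = - \frac{3}{14}$ ($x = - \frac{\left(- \frac{1}{2}\right) \left(-3\right)}{7} = \left(- \frac{1}{7}\right) \frac{3}{2} = - \frac{3}{14} \approx -0.21429$)
$w{\left(X,S \right)} = - 5 S - \frac{3 X}{14}$ ($w{\left(X,S \right)} = - \frac{3 X}{14} - 5 S = - 5 S - \frac{3 X}{14}$)
$a{\left(L \right)} = - \frac{15}{4} + \frac{3 L^{2}}{448}$ ($a{\left(L \right)} = \frac{\left(-1\right) \left(\left(-5\right) \left(-3\right) - \frac{3 \frac{L^{2}}{8}}{14}\right)}{4} = \frac{\left(-1\right) \left(15 - \frac{3 L^{2}}{112}\right)}{4} = \frac{-15 + \frac{3 L^{2}}{112}}{4} = - \frac{15}{4} + \frac{3 L^{2}}{448}$)
$a{\left(2 \right)} + g{\left(-3,-5 \right)} \left(-45\right) = \left(- \frac{15}{4} + \frac{3 \cdot 2^{2}}{448}\right) + 1 \left(-45\right) = \left(- \frac{15}{4} + \frac{3}{448} \cdot 4\right) - 45 = \left(- \frac{15}{4} + \frac{3}{112}\right) - 45 = - \frac{417}{112} - 45 = - \frac{5457}{112}$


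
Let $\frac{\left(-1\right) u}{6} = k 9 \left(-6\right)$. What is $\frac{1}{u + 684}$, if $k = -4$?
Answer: $- \frac{1}{612} \approx -0.001634$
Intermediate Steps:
$u = -1296$ ($u = - 6 \left(-4\right) 9 \left(-6\right) = - 6 \left(\left(-36\right) \left(-6\right)\right) = \left(-6\right) 216 = -1296$)
$\frac{1}{u + 684} = \frac{1}{-1296 + 684} = \frac{1}{-612} = - \frac{1}{612}$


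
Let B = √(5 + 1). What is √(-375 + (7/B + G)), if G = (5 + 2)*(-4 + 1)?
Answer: √(-14256 + 42*√6)/6 ≈ 19.828*I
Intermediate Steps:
G = -21 (G = 7*(-3) = -21)
B = √6 ≈ 2.4495
√(-375 + (7/B + G)) = √(-375 + (7/√6 - 21)) = √(-375 + ((√6/6)*7 - 21)) = √(-375 + (7*√6/6 - 21)) = √(-375 + (-21 + 7*√6/6)) = √(-396 + 7*√6/6)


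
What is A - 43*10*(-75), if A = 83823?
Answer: 116073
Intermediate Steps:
A - 43*10*(-75) = 83823 - 43*10*(-75) = 83823 - 430*(-75) = 83823 + 32250 = 116073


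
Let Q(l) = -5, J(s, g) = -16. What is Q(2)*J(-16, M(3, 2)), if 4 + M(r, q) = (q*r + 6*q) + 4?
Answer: 80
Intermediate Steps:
M(r, q) = 6*q + q*r (M(r, q) = -4 + ((q*r + 6*q) + 4) = -4 + ((6*q + q*r) + 4) = -4 + (4 + 6*q + q*r) = 6*q + q*r)
Q(2)*J(-16, M(3, 2)) = -5*(-16) = 80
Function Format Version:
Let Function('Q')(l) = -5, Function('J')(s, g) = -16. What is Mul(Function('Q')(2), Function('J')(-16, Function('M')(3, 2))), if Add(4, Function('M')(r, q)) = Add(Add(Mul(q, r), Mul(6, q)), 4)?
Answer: 80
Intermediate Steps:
Function('M')(r, q) = Add(Mul(6, q), Mul(q, r)) (Function('M')(r, q) = Add(-4, Add(Add(Mul(q, r), Mul(6, q)), 4)) = Add(-4, Add(Add(Mul(6, q), Mul(q, r)), 4)) = Add(-4, Add(4, Mul(6, q), Mul(q, r))) = Add(Mul(6, q), Mul(q, r)))
Mul(Function('Q')(2), Function('J')(-16, Function('M')(3, 2))) = Mul(-5, -16) = 80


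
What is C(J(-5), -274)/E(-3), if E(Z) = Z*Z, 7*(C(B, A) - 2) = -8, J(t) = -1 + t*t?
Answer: 2/21 ≈ 0.095238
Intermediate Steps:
J(t) = -1 + t²
C(B, A) = 6/7 (C(B, A) = 2 + (⅐)*(-8) = 2 - 8/7 = 6/7)
E(Z) = Z²
C(J(-5), -274)/E(-3) = 6/(7*((-3)²)) = (6/7)/9 = (6/7)*(⅑) = 2/21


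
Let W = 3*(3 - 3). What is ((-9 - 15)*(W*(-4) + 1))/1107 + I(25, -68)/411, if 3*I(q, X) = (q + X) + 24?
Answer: -625/16851 ≈ -0.037090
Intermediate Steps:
I(q, X) = 8 + X/3 + q/3 (I(q, X) = ((q + X) + 24)/3 = ((X + q) + 24)/3 = (24 + X + q)/3 = 8 + X/3 + q/3)
W = 0 (W = 3*0 = 0)
((-9 - 15)*(W*(-4) + 1))/1107 + I(25, -68)/411 = ((-9 - 15)*(0*(-4) + 1))/1107 + (8 + (⅓)*(-68) + (⅓)*25)/411 = -24*(0 + 1)*(1/1107) + (8 - 68/3 + 25/3)*(1/411) = -24*1*(1/1107) - 19/3*1/411 = -24*1/1107 - 19/1233 = -8/369 - 19/1233 = -625/16851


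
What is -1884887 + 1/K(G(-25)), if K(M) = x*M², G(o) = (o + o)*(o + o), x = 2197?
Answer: -25881854618749999/13731250000 ≈ -1.8849e+6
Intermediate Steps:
G(o) = 4*o² (G(o) = (2*o)*(2*o) = 4*o²)
K(M) = 2197*M²
-1884887 + 1/K(G(-25)) = -1884887 + 1/(2197*(4*(-25)²)²) = -1884887 + 1/(2197*(4*625)²) = -1884887 + 1/(2197*2500²) = -1884887 + 1/(2197*6250000) = -1884887 + 1/13731250000 = -25881854618749999/13731250000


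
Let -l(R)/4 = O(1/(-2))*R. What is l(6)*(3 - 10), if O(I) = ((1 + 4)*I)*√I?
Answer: -210*I*√2 ≈ -296.98*I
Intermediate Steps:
O(I) = 5*I^(3/2) (O(I) = (5*I)*√I = 5*I^(3/2))
l(R) = 5*I*R*√2 (l(R) = -4*5*(1/(-2))^(3/2)*R = -4*5*(-½)^(3/2)*R = -4*5*(-I*√2/4)*R = -4*(-5*I*√2/4)*R = -(-5)*I*R*√2 = 5*I*R*√2)
l(6)*(3 - 10) = (5*I*6*√2)*(3 - 10) = (30*I*√2)*(-7) = -210*I*√2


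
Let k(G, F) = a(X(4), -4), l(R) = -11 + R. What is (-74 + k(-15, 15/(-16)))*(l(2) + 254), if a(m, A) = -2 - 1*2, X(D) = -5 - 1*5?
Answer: -19110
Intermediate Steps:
X(D) = -10 (X(D) = -5 - 5 = -10)
a(m, A) = -4 (a(m, A) = -2 - 2 = -4)
k(G, F) = -4
(-74 + k(-15, 15/(-16)))*(l(2) + 254) = (-74 - 4)*((-11 + 2) + 254) = -78*(-9 + 254) = -78*245 = -19110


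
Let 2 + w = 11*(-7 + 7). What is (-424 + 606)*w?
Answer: -364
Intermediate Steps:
w = -2 (w = -2 + 11*(-7 + 7) = -2 + 11*0 = -2 + 0 = -2)
(-424 + 606)*w = (-424 + 606)*(-2) = 182*(-2) = -364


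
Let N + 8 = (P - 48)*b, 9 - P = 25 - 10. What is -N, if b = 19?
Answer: 1034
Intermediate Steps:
P = -6 (P = 9 - (25 - 10) = 9 - 1*15 = 9 - 15 = -6)
N = -1034 (N = -8 + (-6 - 48)*19 = -8 - 54*19 = -8 - 1026 = -1034)
-N = -1*(-1034) = 1034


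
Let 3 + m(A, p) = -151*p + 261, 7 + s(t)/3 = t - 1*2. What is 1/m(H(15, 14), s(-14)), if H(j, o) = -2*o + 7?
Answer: 1/10677 ≈ 9.3659e-5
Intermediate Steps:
H(j, o) = 7 - 2*o
s(t) = -27 + 3*t (s(t) = -21 + 3*(t - 1*2) = -21 + 3*(t - 2) = -21 + 3*(-2 + t) = -21 + (-6 + 3*t) = -27 + 3*t)
m(A, p) = 258 - 151*p (m(A, p) = -3 + (-151*p + 261) = -3 + (261 - 151*p) = 258 - 151*p)
1/m(H(15, 14), s(-14)) = 1/(258 - 151*(-27 + 3*(-14))) = 1/(258 - 151*(-27 - 42)) = 1/(258 - 151*(-69)) = 1/(258 + 10419) = 1/10677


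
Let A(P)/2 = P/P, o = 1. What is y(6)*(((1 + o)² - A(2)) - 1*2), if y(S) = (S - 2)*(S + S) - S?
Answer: 0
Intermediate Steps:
A(P) = 2 (A(P) = 2*(P/P) = 2*1 = 2)
y(S) = -S + 2*S*(-2 + S) (y(S) = (-2 + S)*(2*S) - S = 2*S*(-2 + S) - S = -S + 2*S*(-2 + S))
y(6)*(((1 + o)² - A(2)) - 1*2) = (6*(-5 + 2*6))*(((1 + 1)² - 1*2) - 1*2) = (6*(-5 + 12))*((2² - 2) - 2) = (6*7)*((4 - 2) - 2) = 42*(2 - 2) = 42*0 = 0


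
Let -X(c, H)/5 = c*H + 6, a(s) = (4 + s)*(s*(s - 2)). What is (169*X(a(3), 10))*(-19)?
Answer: 3467880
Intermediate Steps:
a(s) = s*(-2 + s)*(4 + s) (a(s) = (4 + s)*(s*(-2 + s)) = s*(-2 + s)*(4 + s))
X(c, H) = -30 - 5*H*c (X(c, H) = -5*(c*H + 6) = -5*(H*c + 6) = -5*(6 + H*c) = -30 - 5*H*c)
(169*X(a(3), 10))*(-19) = (169*(-30 - 5*10*3*(-8 + 3² + 2*3)))*(-19) = (169*(-30 - 5*10*3*(-8 + 9 + 6)))*(-19) = (169*(-30 - 5*10*3*7))*(-19) = (169*(-30 - 5*10*21))*(-19) = (169*(-30 - 1050))*(-19) = (169*(-1080))*(-19) = -182520*(-19) = 3467880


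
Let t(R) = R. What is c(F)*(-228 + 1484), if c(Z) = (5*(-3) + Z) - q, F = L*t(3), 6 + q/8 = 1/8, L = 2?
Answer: 47728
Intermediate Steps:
q = -47 (q = -48 + 8/8 = -48 + 8*(1/8) = -48 + 1 = -47)
F = 6 (F = 2*3 = 6)
c(Z) = 32 + Z (c(Z) = (5*(-3) + Z) - 1*(-47) = (-15 + Z) + 47 = 32 + Z)
c(F)*(-228 + 1484) = (32 + 6)*(-228 + 1484) = 38*1256 = 47728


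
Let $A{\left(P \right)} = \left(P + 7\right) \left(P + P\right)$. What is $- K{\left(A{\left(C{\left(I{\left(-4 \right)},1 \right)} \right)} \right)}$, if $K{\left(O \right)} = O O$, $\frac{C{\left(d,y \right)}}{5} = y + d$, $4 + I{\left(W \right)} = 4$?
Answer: $-14400$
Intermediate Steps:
$I{\left(W \right)} = 0$ ($I{\left(W \right)} = -4 + 4 = 0$)
$C{\left(d,y \right)} = 5 d + 5 y$ ($C{\left(d,y \right)} = 5 \left(y + d\right) = 5 \left(d + y\right) = 5 d + 5 y$)
$A{\left(P \right)} = 2 P \left(7 + P\right)$ ($A{\left(P \right)} = \left(7 + P\right) 2 P = 2 P \left(7 + P\right)$)
$K{\left(O \right)} = O^{2}$
$- K{\left(A{\left(C{\left(I{\left(-4 \right)},1 \right)} \right)} \right)} = - \left(2 \left(5 \cdot 0 + 5 \cdot 1\right) \left(7 + \left(5 \cdot 0 + 5 \cdot 1\right)\right)\right)^{2} = - \left(2 \left(0 + 5\right) \left(7 + \left(0 + 5\right)\right)\right)^{2} = - \left(2 \cdot 5 \left(7 + 5\right)\right)^{2} = - \left(2 \cdot 5 \cdot 12\right)^{2} = - 120^{2} = \left(-1\right) 14400 = -14400$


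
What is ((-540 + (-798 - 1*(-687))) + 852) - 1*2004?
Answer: -1803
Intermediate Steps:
((-540 + (-798 - 1*(-687))) + 852) - 1*2004 = ((-540 + (-798 + 687)) + 852) - 2004 = ((-540 - 111) + 852) - 2004 = (-651 + 852) - 2004 = 201 - 2004 = -1803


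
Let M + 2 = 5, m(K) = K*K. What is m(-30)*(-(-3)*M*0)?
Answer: 0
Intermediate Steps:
m(K) = K²
M = 3 (M = -2 + 5 = 3)
m(-30)*(-(-3)*M*0) = (-30)²*(-(-3)*3*0) = 900*(-3*(-3)*0) = 900*(9*0) = 900*0 = 0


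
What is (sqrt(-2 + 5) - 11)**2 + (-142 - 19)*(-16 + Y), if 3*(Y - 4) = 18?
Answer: 1090 - 22*sqrt(3) ≈ 1051.9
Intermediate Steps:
Y = 10 (Y = 4 + (1/3)*18 = 4 + 6 = 10)
(sqrt(-2 + 5) - 11)**2 + (-142 - 19)*(-16 + Y) = (sqrt(-2 + 5) - 11)**2 + (-142 - 19)*(-16 + 10) = (sqrt(3) - 11)**2 - 161*(-6) = (-11 + sqrt(3))**2 + 966 = 966 + (-11 + sqrt(3))**2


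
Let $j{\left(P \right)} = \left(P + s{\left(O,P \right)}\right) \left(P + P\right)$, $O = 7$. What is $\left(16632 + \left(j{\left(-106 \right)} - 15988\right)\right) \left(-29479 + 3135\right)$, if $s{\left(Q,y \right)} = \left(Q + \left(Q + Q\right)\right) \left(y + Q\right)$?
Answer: $-12220033216$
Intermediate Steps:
$s{\left(Q,y \right)} = 3 Q \left(Q + y\right)$ ($s{\left(Q,y \right)} = \left(Q + 2 Q\right) \left(Q + y\right) = 3 Q \left(Q + y\right)$)
$j{\left(P \right)} = 2 P \left(147 + 22 P\right)$ ($j{\left(P \right)} = \left(P + 3 \cdot 7 \left(7 + P\right)\right) \left(P + P\right) = \left(P + \left(147 + 21 P\right)\right) 2 P = \left(147 + 22 P\right) 2 P = 2 P \left(147 + 22 P\right)$)
$\left(16632 + \left(j{\left(-106 \right)} - 15988\right)\right) \left(-29479 + 3135\right) = \left(16632 - \left(15988 + 212 \left(147 + 22 \left(-106\right)\right)\right)\right) \left(-29479 + 3135\right) = \left(16632 - \left(15988 + 212 \left(147 - 2332\right)\right)\right) \left(-26344\right) = \left(16632 - \left(15988 + 212 \left(-2185\right)\right)\right) \left(-26344\right) = \left(16632 + \left(463220 - 15988\right)\right) \left(-26344\right) = \left(16632 + 447232\right) \left(-26344\right) = 463864 \left(-26344\right) = -12220033216$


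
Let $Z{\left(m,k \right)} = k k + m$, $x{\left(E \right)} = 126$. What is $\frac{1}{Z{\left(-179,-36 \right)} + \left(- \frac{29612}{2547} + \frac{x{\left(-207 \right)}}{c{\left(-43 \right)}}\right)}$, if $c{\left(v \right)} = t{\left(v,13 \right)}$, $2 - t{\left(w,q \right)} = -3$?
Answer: $\frac{12735}{14397857} \approx 0.00088451$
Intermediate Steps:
$t{\left(w,q \right)} = 5$ ($t{\left(w,q \right)} = 2 - -3 = 2 + 3 = 5$)
$c{\left(v \right)} = 5$
$Z{\left(m,k \right)} = m + k^{2}$ ($Z{\left(m,k \right)} = k^{2} + m = m + k^{2}$)
$\frac{1}{Z{\left(-179,-36 \right)} + \left(- \frac{29612}{2547} + \frac{x{\left(-207 \right)}}{c{\left(-43 \right)}}\right)} = \frac{1}{\left(-179 + \left(-36\right)^{2}\right) + \left(- \frac{29612}{2547} + \frac{126}{5}\right)} = \frac{1}{\left(-179 + 1296\right) + \left(\left(-29612\right) \frac{1}{2547} + 126 \cdot \frac{1}{5}\right)} = \frac{1}{1117 + \left(- \frac{29612}{2547} + \frac{126}{5}\right)} = \frac{1}{1117 + \frac{172862}{12735}} = \frac{1}{\frac{14397857}{12735}} = \frac{12735}{14397857}$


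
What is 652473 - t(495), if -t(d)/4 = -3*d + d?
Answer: 648513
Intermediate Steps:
t(d) = 8*d (t(d) = -4*(-3*d + d) = -(-8)*d = 8*d)
652473 - t(495) = 652473 - 8*495 = 652473 - 1*3960 = 652473 - 3960 = 648513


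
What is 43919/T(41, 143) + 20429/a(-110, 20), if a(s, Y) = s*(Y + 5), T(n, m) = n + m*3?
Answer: 5558781/64625 ≈ 86.016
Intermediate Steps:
T(n, m) = n + 3*m
a(s, Y) = s*(5 + Y)
43919/T(41, 143) + 20429/a(-110, 20) = 43919/(41 + 3*143) + 20429/((-110*(5 + 20))) = 43919/(41 + 429) + 20429/((-110*25)) = 43919/470 + 20429/(-2750) = 43919*(1/470) + 20429*(-1/2750) = 43919/470 - 20429/2750 = 5558781/64625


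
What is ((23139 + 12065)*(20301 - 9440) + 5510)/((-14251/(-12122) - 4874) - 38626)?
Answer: -4634921298788/527292749 ≈ -8790.0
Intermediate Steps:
((23139 + 12065)*(20301 - 9440) + 5510)/((-14251/(-12122) - 4874) - 38626) = (35204*10861 + 5510)/((-14251*(-1/12122) - 4874) - 38626) = (382350644 + 5510)/((14251/12122 - 4874) - 38626) = 382356154/(-59068377/12122 - 38626) = 382356154/(-527292749/12122) = 382356154*(-12122/527292749) = -4634921298788/527292749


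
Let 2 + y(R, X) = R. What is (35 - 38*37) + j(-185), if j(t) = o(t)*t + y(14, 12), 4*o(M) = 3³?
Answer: -10431/4 ≈ -2607.8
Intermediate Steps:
y(R, X) = -2 + R
o(M) = 27/4 (o(M) = (¼)*3³ = (¼)*27 = 27/4)
j(t) = 12 + 27*t/4 (j(t) = 27*t/4 + (-2 + 14) = 27*t/4 + 12 = 12 + 27*t/4)
(35 - 38*37) + j(-185) = (35 - 38*37) + (12 + (27/4)*(-185)) = (35 - 1406) + (12 - 4995/4) = -1371 - 4947/4 = -10431/4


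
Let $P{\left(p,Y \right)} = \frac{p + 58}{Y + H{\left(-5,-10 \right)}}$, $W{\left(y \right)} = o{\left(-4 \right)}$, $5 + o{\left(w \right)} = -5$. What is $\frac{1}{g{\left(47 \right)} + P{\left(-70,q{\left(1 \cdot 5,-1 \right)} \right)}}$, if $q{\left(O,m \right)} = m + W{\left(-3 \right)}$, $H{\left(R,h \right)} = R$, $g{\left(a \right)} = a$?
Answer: $\frac{4}{191} \approx 0.020942$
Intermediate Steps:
$o{\left(w \right)} = -10$ ($o{\left(w \right)} = -5 - 5 = -10$)
$W{\left(y \right)} = -10$
$q{\left(O,m \right)} = -10 + m$ ($q{\left(O,m \right)} = m - 10 = -10 + m$)
$P{\left(p,Y \right)} = \frac{58 + p}{-5 + Y}$ ($P{\left(p,Y \right)} = \frac{p + 58}{Y - 5} = \frac{58 + p}{-5 + Y}$)
$\frac{1}{g{\left(47 \right)} + P{\left(-70,q{\left(1 \cdot 5,-1 \right)} \right)}} = \frac{1}{47 + \frac{58 - 70}{-5 - 11}} = \frac{1}{47 + \frac{1}{-5 - 11} \left(-12\right)} = \frac{1}{47 + \frac{1}{-16} \left(-12\right)} = \frac{1}{47 - - \frac{3}{4}} = \frac{1}{47 + \frac{3}{4}} = \frac{1}{\frac{191}{4}} = \frac{4}{191}$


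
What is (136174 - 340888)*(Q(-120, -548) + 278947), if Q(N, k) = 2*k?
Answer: -56879989614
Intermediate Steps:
(136174 - 340888)*(Q(-120, -548) + 278947) = (136174 - 340888)*(2*(-548) + 278947) = -204714*(-1096 + 278947) = -204714*277851 = -56879989614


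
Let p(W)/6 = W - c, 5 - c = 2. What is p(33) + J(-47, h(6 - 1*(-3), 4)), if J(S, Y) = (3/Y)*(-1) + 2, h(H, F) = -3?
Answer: 183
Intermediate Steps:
c = 3 (c = 5 - 1*2 = 5 - 2 = 3)
p(W) = -18 + 6*W (p(W) = 6*(W - 1*3) = 6*(W - 3) = 6*(-3 + W) = -18 + 6*W)
J(S, Y) = 2 - 3/Y (J(S, Y) = -3/Y + 2 = 2 - 3/Y)
p(33) + J(-47, h(6 - 1*(-3), 4)) = (-18 + 6*33) + (2 - 3/(-3)) = (-18 + 198) + (2 - 3*(-1/3)) = 180 + (2 + 1) = 180 + 3 = 183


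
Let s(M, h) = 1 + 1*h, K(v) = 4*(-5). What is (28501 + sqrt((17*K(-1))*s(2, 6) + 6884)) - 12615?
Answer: 15886 + 2*sqrt(1126) ≈ 15953.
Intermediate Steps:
K(v) = -20
s(M, h) = 1 + h
(28501 + sqrt((17*K(-1))*s(2, 6) + 6884)) - 12615 = (28501 + sqrt((17*(-20))*(1 + 6) + 6884)) - 12615 = (28501 + sqrt(-340*7 + 6884)) - 12615 = (28501 + sqrt(-2380 + 6884)) - 12615 = (28501 + sqrt(4504)) - 12615 = (28501 + 2*sqrt(1126)) - 12615 = 15886 + 2*sqrt(1126)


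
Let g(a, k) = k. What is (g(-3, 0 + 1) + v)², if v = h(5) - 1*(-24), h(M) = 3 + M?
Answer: 1089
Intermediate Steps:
v = 32 (v = (3 + 5) - 1*(-24) = 8 + 24 = 32)
(g(-3, 0 + 1) + v)² = ((0 + 1) + 32)² = (1 + 32)² = 33² = 1089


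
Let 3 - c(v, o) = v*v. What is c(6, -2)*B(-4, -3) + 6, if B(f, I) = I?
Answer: 105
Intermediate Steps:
c(v, o) = 3 - v² (c(v, o) = 3 - v*v = 3 - v²)
c(6, -2)*B(-4, -3) + 6 = (3 - 1*6²)*(-3) + 6 = (3 - 1*36)*(-3) + 6 = (3 - 36)*(-3) + 6 = -33*(-3) + 6 = 99 + 6 = 105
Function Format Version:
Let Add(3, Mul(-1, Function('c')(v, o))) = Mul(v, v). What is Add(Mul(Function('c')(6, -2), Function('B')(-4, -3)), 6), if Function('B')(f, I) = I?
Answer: 105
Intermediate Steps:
Function('c')(v, o) = Add(3, Mul(-1, Pow(v, 2))) (Function('c')(v, o) = Add(3, Mul(-1, Mul(v, v))) = Add(3, Mul(-1, Pow(v, 2))))
Add(Mul(Function('c')(6, -2), Function('B')(-4, -3)), 6) = Add(Mul(Add(3, Mul(-1, Pow(6, 2))), -3), 6) = Add(Mul(Add(3, Mul(-1, 36)), -3), 6) = Add(Mul(Add(3, -36), -3), 6) = Add(Mul(-33, -3), 6) = Add(99, 6) = 105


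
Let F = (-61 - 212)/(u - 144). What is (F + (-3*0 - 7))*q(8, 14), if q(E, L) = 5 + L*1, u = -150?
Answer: -1615/14 ≈ -115.36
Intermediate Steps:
q(E, L) = 5 + L
F = 13/14 (F = (-61 - 212)/(-150 - 144) = -273/(-294) = -273*(-1/294) = 13/14 ≈ 0.92857)
(F + (-3*0 - 7))*q(8, 14) = (13/14 + (-3*0 - 7))*(5 + 14) = (13/14 + (0 - 7))*19 = (13/14 - 7)*19 = -85/14*19 = -1615/14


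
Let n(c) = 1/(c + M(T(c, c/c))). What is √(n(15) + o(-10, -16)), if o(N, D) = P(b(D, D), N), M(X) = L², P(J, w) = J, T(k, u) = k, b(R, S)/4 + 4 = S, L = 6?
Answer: I*√208029/51 ≈ 8.9432*I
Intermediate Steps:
b(R, S) = -16 + 4*S
M(X) = 36 (M(X) = 6² = 36)
o(N, D) = -16 + 4*D
n(c) = 1/(36 + c) (n(c) = 1/(c + 36) = 1/(36 + c))
√(n(15) + o(-10, -16)) = √(1/(36 + 15) + (-16 + 4*(-16))) = √(1/51 + (-16 - 64)) = √(1/51 - 80) = √(-4079/51) = I*√208029/51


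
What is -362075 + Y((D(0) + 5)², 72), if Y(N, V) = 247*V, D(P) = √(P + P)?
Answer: -344291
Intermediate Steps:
D(P) = √2*√P (D(P) = √(2*P) = √2*√P)
-362075 + Y((D(0) + 5)², 72) = -362075 + 247*72 = -362075 + 17784 = -344291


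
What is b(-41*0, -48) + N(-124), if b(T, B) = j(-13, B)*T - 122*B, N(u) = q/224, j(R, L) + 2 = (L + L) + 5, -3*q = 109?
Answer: 3935123/672 ≈ 5855.8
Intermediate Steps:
q = -109/3 (q = -⅓*109 = -109/3 ≈ -36.333)
j(R, L) = 3 + 2*L (j(R, L) = -2 + ((L + L) + 5) = -2 + (2*L + 5) = -2 + (5 + 2*L) = 3 + 2*L)
N(u) = -109/672 (N(u) = -109/3/224 = -109/3*1/224 = -109/672)
b(T, B) = -122*B + T*(3 + 2*B) (b(T, B) = (3 + 2*B)*T - 122*B = T*(3 + 2*B) - 122*B = -122*B + T*(3 + 2*B))
b(-41*0, -48) + N(-124) = (-122*(-48) + (-41*0)*(3 + 2*(-48))) - 109/672 = (5856 + 0*(3 - 96)) - 109/672 = (5856 + 0*(-93)) - 109/672 = (5856 + 0) - 109/672 = 5856 - 109/672 = 3935123/672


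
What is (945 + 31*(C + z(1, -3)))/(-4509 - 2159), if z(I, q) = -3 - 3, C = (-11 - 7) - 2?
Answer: -139/6668 ≈ -0.020846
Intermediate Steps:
C = -20 (C = -18 - 2 = -20)
z(I, q) = -6
(945 + 31*(C + z(1, -3)))/(-4509 - 2159) = (945 + 31*(-20 - 6))/(-4509 - 2159) = (945 + 31*(-26))/(-6668) = (945 - 806)*(-1/6668) = 139*(-1/6668) = -139/6668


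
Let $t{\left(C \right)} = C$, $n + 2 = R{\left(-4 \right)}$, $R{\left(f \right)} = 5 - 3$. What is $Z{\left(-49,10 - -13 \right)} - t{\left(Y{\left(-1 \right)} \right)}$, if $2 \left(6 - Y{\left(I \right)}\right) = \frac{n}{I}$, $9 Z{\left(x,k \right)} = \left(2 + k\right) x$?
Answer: $- \frac{1279}{9} \approx -142.11$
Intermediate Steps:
$R{\left(f \right)} = 2$
$Z{\left(x,k \right)} = \frac{x \left(2 + k\right)}{9}$ ($Z{\left(x,k \right)} = \frac{\left(2 + k\right) x}{9} = \frac{x \left(2 + k\right)}{9}$)
$n = 0$ ($n = -2 + 2 = 0$)
$Y{\left(I \right)} = 6$ ($Y{\left(I \right)} = 6 - \frac{0 \frac{1}{I}}{2} = 6 - 0 = 6 + 0 = 6$)
$Z{\left(-49,10 - -13 \right)} - t{\left(Y{\left(-1 \right)} \right)} = \frac{1}{9} \left(-49\right) \left(2 + \left(10 - -13\right)\right) - 6 = \frac{1}{9} \left(-49\right) \left(2 + \left(10 + 13\right)\right) - 6 = \frac{1}{9} \left(-49\right) \left(2 + 23\right) - 6 = \frac{1}{9} \left(-49\right) 25 - 6 = - \frac{1225}{9} - 6 = - \frac{1279}{9}$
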